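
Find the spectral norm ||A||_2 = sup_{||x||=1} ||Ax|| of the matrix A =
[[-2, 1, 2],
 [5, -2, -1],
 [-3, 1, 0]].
||A||_2 ≈ 6.8028 (= sqrt(largest eigenvalue of A^T A))

||A||_2 = sigma_max(A) = sqrt(lambda_max(A^T A)). Form the symmetric matrix M = A^T A =
[[38, -15, -9],
 [-15, 6, 4],
 [-9, 4, 5]].
Its characteristic polynomial (trace, sum of principal 2x2 minors, determinant of M give the coefficients) is
  p(λ) = det(λ I - M) = λ^3 - 49λ^2 + 126λ - 1.
No integer candidate from the rational root theorem (±divisors of 1) is a root, so the roots are irrational. The cubic discriminant is Δ = 29757281 > 0, so there are three distinct real roots. p(0) = -1 and p(1) = 77 have opposite signs, so a root lies in (0, 1); Newton's method refines it to λ ≈ 0.008. p(2) = 63 and p(3) = -37 have opposite signs, so a root lies in (2, 3); Newton's method refines it to λ ≈ 2.7143. p(46) = -553 and p(47) = 1503 have opposite signs, so a root lies in (46, 47); Newton's method refines it to λ ≈ 46.2778. Check (Vieta): the three roots sum to 49, matching tr M = 49.
So the eigenvalues of A^T A are ≈ 0.008, 2.7143, 46.2778 (all ≥ 0, as they must be for A^T A). The largest is λ_max ≈ 46.2778, hence ||A||_2 = sqrt(λ_max) ≈ 6.8028.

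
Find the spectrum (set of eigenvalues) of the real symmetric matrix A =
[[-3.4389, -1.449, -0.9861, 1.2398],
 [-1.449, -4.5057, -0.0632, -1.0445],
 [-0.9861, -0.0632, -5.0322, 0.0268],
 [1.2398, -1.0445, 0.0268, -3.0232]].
sigma(A) ≈ {-6, -5, -4, -1}

A is real symmetric, so its spectrum consists of real eigenvalues. Expanding the characteristic polynomial of the displayed matrix gives
  det(λ I - A) = p(λ) = λ^4 + (16)λ^3 + (89)λ^2 + (194.0011)λ + (120.002).
Solving p(λ) = 0 yields eigenvalues ≈ -6, -5, -4, -1. (A is shown rounded to 4 decimals, so these recover the underlying integer eigenvalues to within that precision.)
Verification: the trace of A = -16 equals the sum of eigenvalues -16, and det(A) ≈ 120.0020 matches the eigenvalue product 120.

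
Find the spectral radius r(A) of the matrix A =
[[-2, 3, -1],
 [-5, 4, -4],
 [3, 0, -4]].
r(A) ≈ 4.3216

The eigenvalues of A are the roots of its characteristic polynomial. With M = A (coefficients from the trace, the sum of principal 2x2 minors, and det A):
  p(λ) = det(λ I - M) = λ^3 + 2λ^2 + 2λ + 52.
No integer candidate from the rational root theorem (±divisors of 52) is a root, so the roots are irrational. The cubic discriminant is Δ = -70944 < 0, so there is one real root and a complex-conjugate pair. p(-5) = -33 and p(-4) = 12 have opposite signs, so a root lies in (-5, -4); Newton's method refines it to λ ≈ -4.3216. Dividing out (λ - (-4.3216)) leaves approximately λ^2 - 2.3216λ + 12.0327. For λ^2 - 2.3216λ + 12.0327 the discriminant is -42.7412. It is negative, so the remaining roots are the complex-conjugate pair λ ≈ 1.1608 ± 3.2688i. Their product equals the constant term, so |λ|^2 ≈ 12.0327 and |λ| ≈ 3.4688.
Thus the eigenvalues (to 4 decimals) are -4.3216 (modulus 4.3216); 1.1608 ± 3.2688i (modulus 3.4688). The spectral radius is the largest modulus: r(A) ≈ 4.3216. (Cross-check: r(A) ≤ ||A||_2 ≈ 8.3209; equality holds whenever A is normal, though it can also hold for some non-normal A.)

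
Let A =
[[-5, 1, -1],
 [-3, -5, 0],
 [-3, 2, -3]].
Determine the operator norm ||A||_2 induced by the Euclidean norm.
||A||_2 ≈ 6.946 (= sqrt(largest eigenvalue of A^T A))

||A||_2 = sigma_max(A) = sqrt(lambda_max(A^T A)). Form the symmetric matrix M = A^T A =
[[43, 4, 14],
 [4, 30, -7],
 [14, -7, 10]].
Its characteristic polynomial (trace, sum of principal 2x2 minors, determinant of M give the coefficients) is
  p(λ) = det(λ I - M) = λ^3 - 83λ^2 + 1759λ - 3969.
No integer candidate from the rational root theorem (±divisors of 3969) is a root, so the roots are irrational. The cubic discriminant is Δ = 472467408 > 0, so there are three distinct real roots. p(2) = -775 and p(3) = 588 have opposite signs, so a root lies in (2, 3); Newton's method refines it to λ ≈ 2.5549. p(32) = 95 and p(33) = -372 have opposite signs, so a root lies in (32, 33); Newton's method refines it to λ ≈ 32.1986. p(48) = -177 and p(49) = 588 have opposite signs, so a root lies in (48, 49); Newton's method refines it to λ ≈ 48.2465. Check (Vieta): the three roots sum to 83, matching tr M = 83.
So the eigenvalues of A^T A are ≈ 2.5549, 32.1986, 48.2465 (all ≥ 0, as they must be for A^T A). The largest is λ_max ≈ 48.2465, hence ||A||_2 = sqrt(λ_max) ≈ 6.946.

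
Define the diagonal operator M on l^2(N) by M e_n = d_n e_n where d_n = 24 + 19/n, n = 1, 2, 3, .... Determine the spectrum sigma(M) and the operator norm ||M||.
sigma(M) = {24 + 19/n : n ≥ 1} ∪ {24}; ||M|| = 43

A bounded diagonal operator on l^2 with diagonal entries d_n has spectrum equal to the closure of {d_n : n ≥ 1}: every d_n is an eigenvalue (with eigenvector e_n), so {d_n} ⊂ sigma(M); the spectrum is closed, so its closure is too; and for lambda not in the closure, (M - lambda I) has bounded inverse (the diagonal entries 1/(d_n - lambda) are bounded). For our sequence d_n = 24 + 19/n, n = 1, 2, 3, ...:
  - {d_n} = {24 + 19/n : n ≥ 1}; the only limit point is 24
  - closure = {24 + 19/n : n ≥ 1} ∪ {24}
For the norm: a diagonal operator has ||M|| = sup_n |d_n|. Here d_n = 24 + 19/n is positive and decreasing, so sup_n |d_n| = d_1 = 24 + 19 = 43. So ||M|| = 43.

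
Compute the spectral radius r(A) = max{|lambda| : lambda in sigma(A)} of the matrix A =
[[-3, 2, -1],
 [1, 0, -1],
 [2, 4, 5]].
r(A) ≈ 3.5281

The eigenvalues of A are the roots of its characteristic polynomial. With M = A (coefficients from the trace, the sum of principal 2x2 minors, and det A):
  p(λ) = det(λ I - M) = λ^3 - 2λ^2 - 11λ + 30.
No integer candidate from the rational root theorem (±divisors of 30) is a root, so the roots are irrational. The cubic discriminant is Δ = -5652 < 0, so there is one real root and a complex-conjugate pair. p(-4) = -22 and p(-3) = 18 have opposite signs, so a root lies in (-4, -3); Newton's method refines it to λ ≈ -3.5281. Dividing out (λ - (-3.5281)) leaves approximately λ^2 - 5.5281λ + 8.5033. For λ^2 - 5.5281λ + 8.5033 the discriminant is -3.4537. It is negative, so the remaining roots are the complex-conjugate pair λ ≈ 2.764 ± 0.9292i. Their product equals the constant term, so |λ|^2 ≈ 8.5033 and |λ| ≈ 2.916.
Thus the eigenvalues (to 4 decimals) are -3.5281 (modulus 3.5281); 2.764 ± 0.9292i (modulus 2.916). The spectral radius is the largest modulus: r(A) ≈ 3.5281. (Cross-check: r(A) ≤ ||A||_2 ≈ 6.743; equality holds whenever A is normal, though it can also hold for some non-normal A.)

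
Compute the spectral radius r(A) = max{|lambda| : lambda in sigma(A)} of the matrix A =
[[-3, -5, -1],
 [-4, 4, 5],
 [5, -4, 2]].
r(A) ≈ 6.5986

The eigenvalues of A are the roots of its characteristic polynomial. With M = A (coefficients from the trace, the sum of principal 2x2 minors, and det A):
  p(λ) = det(λ I - M) = λ^3 - 3λ^2 - 5λ + 245.
No integer candidate from the rational root theorem (±divisors of 245) is a root, so the roots are irrational. The cubic discriminant is Δ = -1527340 < 0, so there is one real root and a complex-conjugate pair. p(-6) = -49 and p(-5) = 70 have opposite signs, so a root lies in (-6, -5); Newton's method refines it to λ ≈ -5.6268. Dividing out (λ - (-5.6268)) leaves approximately λ^2 - 8.6268λ + 43.5415. For λ^2 - 8.6268λ + 43.5415 the discriminant is -99.7441. It is negative, so the remaining roots are the complex-conjugate pair λ ≈ 4.3134 ± 4.9936i. Their product equals the constant term, so |λ|^2 ≈ 43.5415 and |λ| ≈ 6.5986.
Thus the eigenvalues (to 4 decimals) are -5.6268 (modulus 5.6268); 4.3134 ± 4.9936i (modulus 6.5986). The spectral radius is the largest modulus: r(A) ≈ 6.5986. (Cross-check: r(A) ≤ ||A||_2 ≈ 8.9936; equality holds whenever A is normal, though it can also hold for some non-normal A.)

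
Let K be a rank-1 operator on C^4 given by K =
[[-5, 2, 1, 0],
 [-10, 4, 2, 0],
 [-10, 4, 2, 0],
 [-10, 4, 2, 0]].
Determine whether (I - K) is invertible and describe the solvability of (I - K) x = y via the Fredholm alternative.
(I - K) is singular (det(I - K) = 0, i.e. 1 ∈ sigma(K)). (I - K) x = y is solvable iff y ⊥ ker((I - K)^*) = span{(-5, 2, 1, 0)}, i.e. iff -5y_1 + 2y_2 + y_3 = 0. When solvable, the solutions are x = y + c·(1, 2, 2, 2), c arbitrary (ker(I - K) = span{(1, 2, 2, 2)}, dimension 1).

K has rank 1, so it is an outer product K = u v^T: every row of K is a multiple of one row vector. Reading off the entries, u = (1, 2, 2, 2) and v = (-5, 2, 1, 0) (row i of K equals u_i·v^T). A rank-one matrix u v^T satisfies K u = u (v·u) and kills the (3)-dimensional subspace v^⊥, so its characteristic polynomial is lambda^3 (lambda - v·u) with v·u = tr K = 1. Hence the eigenvalues of I - K are 1 (multiplicity 3) and 1 - (1) = 0, so det(I - K) = 0. (Direct check: I - K =
[[6, -2, -1, 0],
 [10, -3, -2, 0],
 [10, -4, -1, 0],
 [10, -4, -2, 1]]
has determinant 0.) So 1 is an eigenvalue of K and (I - K) is not invertible. The finite-dimensional Fredholm alternative says: either (I - K) is invertible, or ker(I - K) ≠ {0} and then range(I - K) = ker((I - K)^*)^⊥, with dim ker(I - K) = dim ker((I - K)^*). We are in the second case, so we need both kernels. Kernel of I - K: (I - K) u = u - u (v·u) = u - u = 0, so ker(I - K) = span{u} = span{(1, 2, 2, 2)} (it is exactly 1-dimensional because rank(I - K) = 3). Kernel of the adjoint: K is real, so (I - K)^* = I - K^T = I - v u^T, and (I - v u^T) v = v - v (u·v) = 0; hence ker((I - K)^*) = span{v} = span{(-5, 2, 1, 0)}. Therefore (I - K) x = y is solvable iff <y, v> = 0, i.e. iff -5y_1 + 2y_2 + y_3 = 0. When this holds, K y = u (v·y) = 0, so (I - K) y = y and x = y is a particular solution; the full solution set is the line x = y + c·u = y + c·(1, 2, 2, 2), c ∈ C.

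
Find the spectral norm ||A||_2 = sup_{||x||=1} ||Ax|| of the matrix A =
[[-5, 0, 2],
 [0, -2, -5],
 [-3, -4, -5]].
||A||_2 ≈ 8.6145 (= sqrt(largest eigenvalue of A^T A))

||A||_2 = sigma_max(A) = sqrt(lambda_max(A^T A)). Form the symmetric matrix M = A^T A =
[[34, 12, 5],
 [12, 20, 30],
 [5, 30, 54]].
Its characteristic polynomial (trace, sum of principal 2x2 minors, determinant of M give the coefficients) is
  p(λ) = det(λ I - M) = λ^3 - 108λ^2 + 2527λ - 1444.
No integer candidate from the rational root theorem (±divisors of 1444) is a root, so the roots are irrational. The cubic discriminant is Δ = 9697431812 > 0, so there are three distinct real roots. p(0) = -1444 and p(1) = 976 have opposite signs, so a root lies in (0, 1); Newton's method refines it to λ ≈ 0.586. p(33) = 272 and p(34) = -1070 have opposite signs, so a root lies in (33, 34); Newton's method refines it to λ ≈ 33.2036. p(74) = -630 and p(75) = 2456 have opposite signs, so a root lies in (74, 75); Newton's method refines it to λ ≈ 74.2103. Check (Vieta): the three roots sum to 108, matching tr M = 108.
So the eigenvalues of A^T A are ≈ 0.586, 33.2036, 74.2103 (all ≥ 0, as they must be for A^T A). The largest is λ_max ≈ 74.2103, hence ||A||_2 = sqrt(λ_max) ≈ 8.6145.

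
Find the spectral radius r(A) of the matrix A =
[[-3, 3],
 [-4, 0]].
r(A) = sqrt(12) ≈ 3.4641

The eigenvalues of A are the roots of its characteristic polynomial. With M = A (coefficients from the trace and determinant):
  p(λ) = det(λ I - M) = λ^2 + 3λ + 12.
For λ^2 + 3λ + 12 the discriminant is -39. It is negative, so the roots are the complex-conjugate pair λ = -3/2 ± (sqrt(39)/2) i ≈ -1.5 ± 3.1225i. For a conjugate pair the product of the roots equals the constant term, so |λ|^2 = 12 and |λ| = sqrt(12) ≈ 3.4641.
Thus the eigenvalues (to 4 decimals) are -1.5 ± 3.1225i (modulus 3.4641). The spectral radius is the largest modulus: r(A) = sqrt(12) ≈ 3.4641. (Cross-check: r(A) ≤ ||A||_2 ≈ 5.389; equality holds whenever A is normal, though it can also hold for some non-normal A.)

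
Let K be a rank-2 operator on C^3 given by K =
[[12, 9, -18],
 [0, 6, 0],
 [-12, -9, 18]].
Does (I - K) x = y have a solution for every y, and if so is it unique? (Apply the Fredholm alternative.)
(I - K) is invertible (det(I - K) = 145 ≠ 0), so for every y in C^3 the equation (I - K) x = y has a unique solution.

K has rank 2 and factors as K = U V^T = u1 v1^T + u2 v2^T with u1 = (-3, -2, 3), v1 = (-2, -3, 3), u2 = (-3, 2, 3), v2 = (-2, 0, 3) (multiplying out reproduces the displayed K). The nonzero eigenvalues of U V^T coincide with those of the 2 x 2 matrix G = V^T U = [[v1·u1, v1·u2], [v2·u1, v2·u2]] = [[21, 9], [15, 15]], and by the Sylvester determinant identity det(I_3 - U V^T) = det(I_2 - V^T U) = det([[-20, -9], [-15, -14]]) = (-20)(-14) - (-9)(-15) = 145. (Direct check: I - K =
[[-11, -9, 18],
 [0, -5, 0],
 [12, 9, -17]]
has determinant 145.) The finite-dimensional Fredholm alternative says: either (I - K) is invertible, or ker(I - K) ≠ {0} and then range(I - K) = ker((I - K)^*)^⊥, with dim ker(I - K) = dim ker((I - K)^*). Since det(I - K) ≠ 0, 1 is not an eigenvalue of K and ker(I - K) = {0}, so we are in the first case: for every y there is a unique x = (I - K)^(-1) y. (Explicitly, by the Woodbury identity, (I - U V^T)^(-1) = I + U (I_2 - G)^(-1) V^T.)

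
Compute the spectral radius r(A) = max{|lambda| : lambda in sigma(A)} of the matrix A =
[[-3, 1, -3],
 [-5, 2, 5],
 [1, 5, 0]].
r(A) ≈ 6.4449

The eigenvalues of A are the roots of its characteristic polynomial. With M = A (coefficients from the trace, the sum of principal 2x2 minors, and det A):
  p(λ) = det(λ I - M) = λ^3 + λ^2 - 23λ - 161.
No integer candidate from the rational root theorem (±divisors of 161) is a root, so the roots are irrational. The cubic discriminant is Δ = -583372 < 0, so there is one real root and a complex-conjugate pair. p(6) = -47 and p(7) = 70 have opposite signs, so a root lies in (6, 7); Newton's method refines it to λ ≈ 6.4449. Dividing out (λ - (6.4449)) leaves approximately λ^2 + 7.4449λ + 24.9811. For λ^2 + 7.4449λ + 24.9811 the discriminant is -44.4985. It is negative, so the remaining roots are the complex-conjugate pair λ ≈ -3.7224 ± 3.3354i. Their product equals the constant term, so |λ|^2 ≈ 24.9811 and |λ| ≈ 4.9981.
Thus the eigenvalues (to 4 decimals) are 6.4449 (modulus 6.4449); -3.7224 ± 3.3354i (modulus 4.9981). The spectral radius is the largest modulus: r(A) ≈ 6.4449. (Cross-check: r(A) ≤ ||A||_2 ≈ 7.4172; equality holds whenever A is normal, though it can also hold for some non-normal A.)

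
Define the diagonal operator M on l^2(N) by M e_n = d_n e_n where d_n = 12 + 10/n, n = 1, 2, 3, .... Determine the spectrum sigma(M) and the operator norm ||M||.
sigma(M) = {12 + 10/n : n ≥ 1} ∪ {12}; ||M|| = 22

A bounded diagonal operator on l^2 with diagonal entries d_n has spectrum equal to the closure of {d_n : n ≥ 1}: every d_n is an eigenvalue (with eigenvector e_n), so {d_n} ⊂ sigma(M); the spectrum is closed, so its closure is too; and for lambda not in the closure, (M - lambda I) has bounded inverse (the diagonal entries 1/(d_n - lambda) are bounded). For our sequence d_n = 12 + 10/n, n = 1, 2, 3, ...:
  - {d_n} = {12 + 10/n : n ≥ 1}; the only limit point is 12
  - closure = {12 + 10/n : n ≥ 1} ∪ {12}
For the norm: a diagonal operator has ||M|| = sup_n |d_n|. Here d_n = 12 + 10/n is positive and decreasing, so sup_n |d_n| = d_1 = 12 + 10 = 22. So ||M|| = 22.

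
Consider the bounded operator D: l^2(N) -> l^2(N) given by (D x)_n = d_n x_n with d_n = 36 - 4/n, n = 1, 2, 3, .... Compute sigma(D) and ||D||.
sigma(D) = {36 - 4/n : n ≥ 1} ∪ {36}; ||D|| = 36

A bounded diagonal operator on l^2 with diagonal entries d_n has spectrum equal to the closure of {d_n : n ≥ 1}: every d_n is an eigenvalue (with eigenvector e_n), so {d_n} ⊂ sigma(D); the spectrum is closed, so its closure is too; and for lambda not in the closure, (D - lambda I) has bounded inverse (the diagonal entries 1/(d_n - lambda) are bounded). For our sequence d_n = 36 - 4/n, n = 1, 2, 3, ...:
  - {d_n} = {36 - 4/n : n ≥ 1}; the only limit point is 36
  - closure = {36 - 4/n : n ≥ 1} ∪ {36}
For the norm: a diagonal operator has ||D|| = sup_n |d_n|. Here d_n = 36 - 4/n increases monotonically from d_1 = 32 toward 36, with all terms in [32, 36); so sup_n |d_n| = 36 (the supremum is the limit, not attained). So ||D|| = 36.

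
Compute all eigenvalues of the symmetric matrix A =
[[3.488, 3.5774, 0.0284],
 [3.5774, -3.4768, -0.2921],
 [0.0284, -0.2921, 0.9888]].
sigma(A) ≈ {-5, 1, 5}

A is real symmetric, so its spectrum consists of real eigenvalues. Expanding the characteristic polynomial of the displayed matrix gives
  det(λ I - A) = p(λ) = λ^3 + (-1)λ^2 + (-25)λ + (25).
Solving p(λ) = 0 yields eigenvalues ≈ -5, 1, 5. (A is shown rounded to 4 decimals, so these recover the underlying integer eigenvalues to within that precision.)
Verification: the trace of A = 1 equals the sum of eigenvalues 1, and det(A) ≈ -24.9999 matches the eigenvalue product -25.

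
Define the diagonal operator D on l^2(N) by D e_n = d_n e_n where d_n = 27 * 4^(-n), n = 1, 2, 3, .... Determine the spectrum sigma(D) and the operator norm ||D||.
sigma(D) = {27 * 4^(-n) : n ≥ 1} ∪ {0}; ||D|| = 27/4

A bounded diagonal operator on l^2 with diagonal entries d_n has spectrum equal to the closure of {d_n : n ≥ 1}: every d_n is an eigenvalue (with eigenvector e_n), so {d_n} ⊂ sigma(D); the spectrum is closed, so its closure is too; and for lambda not in the closure, (D - lambda I) has bounded inverse (the diagonal entries 1/(d_n - lambda) are bounded). For our sequence d_n = 27 * 4^(-n), n = 1, 2, 3, ...:
  - {d_n} = {27 * 4^(-n) : n ≥ 1}; the only limit point is 0
  - closure = {27 * 4^(-n) : n ≥ 1} ∪ {0}
For the norm: a diagonal operator has ||D|| = sup_n |d_n|. Here d_n = 27 * 4^(-n) is positive and decreasing, so sup_n |d_n| = d_1 = 27/4. So ||D|| = 27/4.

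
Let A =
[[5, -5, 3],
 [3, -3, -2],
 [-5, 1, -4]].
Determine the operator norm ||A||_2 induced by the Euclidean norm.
||A||_2 ≈ 10.0618 (= sqrt(largest eigenvalue of A^T A))

||A||_2 = sigma_max(A) = sqrt(lambda_max(A^T A)). Form the symmetric matrix M = A^T A =
[[59, -39, 29],
 [-39, 35, -13],
 [29, -13, 29]].
Its characteristic polynomial (trace, sum of principal 2x2 minors, determinant of M give the coefficients) is
  p(λ) = det(λ I - M) = λ^3 - 123λ^2 + 2260λ - 5776.
No integer candidate from the rational root theorem (±divisors of 5776) is a root, so the roots are irrational. The cubic discriminant is Δ = 16106951120 > 0, so there are three distinct real roots. p(3) = -76 and p(4) = 1360 have opposite signs, so a root lies in (3, 4); Newton's method refines it to λ ≈ 3.0492. p(18) = 884 and p(19) = -380 have opposite signs, so a root lies in (18, 19); Newton's method refines it to λ ≈ 18.7103. p(101) = -1938 and p(102) = 6260 have opposite signs, so a root lies in (101, 102); Newton's method refines it to λ ≈ 101.2404. Check (Vieta): the three roots sum to 123, matching tr M = 123.
So the eigenvalues of A^T A are ≈ 3.0492, 18.7103, 101.2404 (all ≥ 0, as they must be for A^T A). The largest is λ_max ≈ 101.2404, hence ||A||_2 = sqrt(λ_max) ≈ 10.0618.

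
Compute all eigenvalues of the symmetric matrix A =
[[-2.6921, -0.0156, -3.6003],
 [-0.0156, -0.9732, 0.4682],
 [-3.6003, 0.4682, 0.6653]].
sigma(A) ≈ {-5, -1, 3}

A is real symmetric, so its spectrum consists of real eigenvalues. Expanding the characteristic polynomial of the displayed matrix gives
  det(λ I - A) = p(λ) = λ^3 + (3)λ^2 + (-13)λ + (-15).
Solving p(λ) = 0 yields eigenvalues ≈ -5, -1, 3. (A is shown rounded to 4 decimals, so these recover the underlying integer eigenvalues to within that precision.)
Verification: the trace of A = -3 equals the sum of eigenvalues -3, and det(A) ≈ 15.0004 matches the eigenvalue product 15.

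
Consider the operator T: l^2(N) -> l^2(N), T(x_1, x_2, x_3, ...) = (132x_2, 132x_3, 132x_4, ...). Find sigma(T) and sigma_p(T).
sigma(T) = closed disk {z in C : |z| ≤ 132}; sigma_p(T) = open disk {z in C : |z| < 132}

Note T = 132·V where V is the unit left shift (V x)_k = x_{k+1}; so sigma(T) = 132·sigma(V) and ||T|| = 132||V||. ||T x||^2 = 17424sum_{k≥2} |x_k|^2 ≤ 17424||x||^2, with equality on {x : x_1 = 0}, so ||T|| = 132. For any lambda with |lambda| < 132, set r = lambda/132 (|r| < 1); the vector x = (1, r, r^2, ...) is in l^2 and satisfies T x = 132(r, r^2, ...) = lambda x, so lambda is an eigenvalue. On the boundary |lambda| = 132 the geometric series diverges, so no l^2 eigenvector exists, but these lambda lie in the approximate point spectrum. Hence sigma(T) is the closed disk of radius 132 and sigma_p(T) is the open disk.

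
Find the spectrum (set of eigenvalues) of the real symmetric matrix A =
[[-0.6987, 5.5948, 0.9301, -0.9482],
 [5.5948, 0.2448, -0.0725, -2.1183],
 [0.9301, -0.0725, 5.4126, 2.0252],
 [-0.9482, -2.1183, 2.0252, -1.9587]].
sigma(A) ≈ {-6, -3, 6} (6 with multiplicity 2)

A is real symmetric, so its spectrum consists of real eigenvalues. Expanding the characteristic polynomial of the displayed matrix gives
  det(λ I - A) = p(λ) = λ^4 + (-3)λ^3 + (-54)λ^2 + (108.0018)λ + (647.9989).
Solving p(λ) = 0 yields eigenvalues ≈ -6, -3, 6, 6. (A is shown rounded to 4 decimals, so these recover the underlying integer eigenvalues to within that precision.)
Verification: the trace of A = 3 equals the sum of eigenvalues 3, and det(A) ≈ 647.9989 matches the eigenvalue product 648.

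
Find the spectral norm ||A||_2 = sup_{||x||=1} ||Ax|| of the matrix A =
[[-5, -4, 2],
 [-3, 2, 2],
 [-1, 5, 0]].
||A||_2 ≈ 7.3245 (= sqrt(largest eigenvalue of A^T A))

||A||_2 = sigma_max(A) = sqrt(lambda_max(A^T A)). Form the symmetric matrix M = A^T A =
[[35, 9, -16],
 [9, 45, -4],
 [-16, -4, 8]].
Its characteristic polynomial (trace, sum of principal 2x2 minors, determinant of M give the coefficients) is
  p(λ) = det(λ I - M) = λ^3 - 88λ^2 + 1862λ - 1024.
No integer candidate from the rational root theorem (±divisors of 1024) is a root, so the roots are irrational. The cubic discriminant is Δ = 1226817952 > 0, so there are three distinct real roots. p(0) = -1024 and p(1) = 751 have opposite signs, so a root lies in (0, 1); Newton's method refines it to λ ≈ 0.5649. p(33) = 527 and p(34) = -140 have opposite signs, so a root lies in (33, 34); Newton's method refines it to λ ≈ 33.7869. p(53) = -653 and p(54) = 380 have opposite signs, so a root lies in (53, 54); Newton's method refines it to λ ≈ 53.6482. Check (Vieta): the three roots sum to 88, matching tr M = 88.
So the eigenvalues of A^T A are ≈ 0.5649, 33.7869, 53.6482 (all ≥ 0, as they must be for A^T A). The largest is λ_max ≈ 53.6482, hence ||A||_2 = sqrt(λ_max) ≈ 7.3245.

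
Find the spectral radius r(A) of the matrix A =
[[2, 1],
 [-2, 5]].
r(A) = 4

The eigenvalues of A are the roots of its characteristic polynomial. With M = A (coefficients from the trace and determinant):
  p(λ) = det(λ I - M) = λ^2 - 7λ + 12.
For λ^2 - 7λ + 12 the discriminant is 1. It is a perfect square (1^2), so the roots are rational: λ = (7 ± 1)/2 = 4, 3.
Thus the eigenvalues (to 4 decimals) are 4 (modulus 4); 3 (modulus 3). The spectral radius is the largest modulus: r(A) = 4. (Cross-check: r(A) ≤ ||A||_2 ≈ 5.389; equality holds whenever A is normal, though it can also hold for some non-normal A.)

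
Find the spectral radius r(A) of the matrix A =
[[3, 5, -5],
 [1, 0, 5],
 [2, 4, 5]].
r(A) ≈ 6.8162

The eigenvalues of A are the roots of its characteristic polynomial. With M = A (coefficients from the trace, the sum of principal 2x2 minors, and det A):
  p(λ) = det(λ I - M) = λ^3 - 8λ^2 + 55.
No integer candidate from the rational root theorem (±divisors of 55) is a root, so the roots are irrational. The cubic discriminant is Δ = 30965 > 0, so there are three distinct real roots. p(-3) = -44 and p(-2) = 15 have opposite signs, so a root lies in (-3, -2); Newton's method refines it to λ ≈ -2.3097. p(3) = 10 and p(4) = -9 have opposite signs, so a root lies in (3, 4); Newton's method refines it to λ ≈ 3.4935. p(6) = -17 and p(7) = 6 have opposite signs, so a root lies in (6, 7); Newton's method refines it to λ ≈ 6.8162. Check (Vieta): the three roots sum to 8, matching tr M = 8.
Thus the eigenvalues (to 4 decimals) are -2.3097 (modulus 2.3097); 3.4935 (modulus 3.4935); 6.8162 (modulus 6.8162). The spectral radius is the largest modulus: r(A) ≈ 6.8162. (Cross-check: r(A) ≤ ||A||_2 ≈ 8.7147; equality holds whenever A is normal, though it can also hold for some non-normal A.)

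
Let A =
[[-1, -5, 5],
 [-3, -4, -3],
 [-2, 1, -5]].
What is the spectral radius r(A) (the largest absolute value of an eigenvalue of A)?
r(A) ≈ 6.7085

The eigenvalues of A are the roots of its characteristic polynomial. With M = A (coefficients from the trace, the sum of principal 2x2 minors, and det A):
  p(λ) = det(λ I - M) = λ^3 + 10λ^2 + 27λ + 33.
No integer candidate from the rational root theorem (±divisors of 33) is a root, so the roots are irrational. The cubic discriminant is Δ = -6855 < 0, so there is one real root and a complex-conjugate pair. p(-7) = -9 and p(-6) = 15 have opposite signs, so a root lies in (-7, -6); Newton's method refines it to λ ≈ -6.7085. Dividing out (λ - (-6.7085)) leaves approximately λ^2 + 3.2915λ + 4.9191. For λ^2 + 3.2915λ + 4.9191 the discriminant is -8.8427. It is negative, so the remaining roots are the complex-conjugate pair λ ≈ -1.6457 ± 1.4868i. Their product equals the constant term, so |λ|^2 ≈ 4.9191 and |λ| ≈ 2.2179.
Thus the eigenvalues (to 4 decimals) are -6.7085 (modulus 6.7085); -1.6457 ± 1.4868i (modulus 2.2179). The spectral radius is the largest modulus: r(A) ≈ 6.7085. (Cross-check: r(A) ≤ ||A||_2 ≈ 8.4093; equality holds whenever A is normal, though it can also hold for some non-normal A.)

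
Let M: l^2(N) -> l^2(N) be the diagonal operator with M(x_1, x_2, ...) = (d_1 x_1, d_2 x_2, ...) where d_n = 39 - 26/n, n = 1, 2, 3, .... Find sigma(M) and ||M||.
sigma(M) = {39 - 26/n : n ≥ 1} ∪ {39}; ||M|| = 39

A bounded diagonal operator on l^2 with diagonal entries d_n has spectrum equal to the closure of {d_n : n ≥ 1}: every d_n is an eigenvalue (with eigenvector e_n), so {d_n} ⊂ sigma(M); the spectrum is closed, so its closure is too; and for lambda not in the closure, (M - lambda I) has bounded inverse (the diagonal entries 1/(d_n - lambda) are bounded). For our sequence d_n = 39 - 26/n, n = 1, 2, 3, ...:
  - {d_n} = {39 - 26/n : n ≥ 1}; the only limit point is 39
  - closure = {39 - 26/n : n ≥ 1} ∪ {39}
For the norm: a diagonal operator has ||M|| = sup_n |d_n|. Here d_n = 39 - 26/n increases monotonically from d_1 = 13 toward 39, with all terms in [13, 39); so sup_n |d_n| = 39 (the supremum is the limit, not attained). So ||M|| = 39.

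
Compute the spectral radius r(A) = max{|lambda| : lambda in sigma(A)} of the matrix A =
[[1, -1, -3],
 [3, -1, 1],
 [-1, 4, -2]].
r(A) ≈ 4.7886

The eigenvalues of A are the roots of its characteristic polynomial. With M = A (coefficients from the trace, the sum of principal 2x2 minors, and det A):
  p(λ) = det(λ I - M) = λ^3 + 2λ^2 - 5λ + 40.
No integer candidate from the rational root theorem (±divisors of 40) is a root, so the roots are irrational. The cubic discriminant is Δ = -51080 < 0, so there is one real root and a complex-conjugate pair. p(-5) = -10 and p(-4) = 28 have opposite signs, so a root lies in (-5, -4); Newton's method refines it to λ ≈ -4.7886. Dividing out (λ - (-4.7886)) leaves approximately λ^2 - 2.7886λ + 8.3532. For λ^2 - 2.7886λ + 8.3532 the discriminant is -25.6368. It is negative, so the remaining roots are the complex-conjugate pair λ ≈ 1.3943 ± 2.5316i. Their product equals the constant term, so |λ|^2 ≈ 8.3532 and |λ| ≈ 2.8902.
Thus the eigenvalues (to 4 decimals) are -4.7886 (modulus 4.7886); 1.3943 ± 2.5316i (modulus 2.8902). The spectral radius is the largest modulus: r(A) ≈ 4.7886. (Cross-check: r(A) ≤ ||A||_2 ≈ 5.1287; equality holds whenever A is normal, though it can also hold for some non-normal A.)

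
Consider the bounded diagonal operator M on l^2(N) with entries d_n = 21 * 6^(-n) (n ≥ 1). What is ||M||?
||M|| = 7/2 (attained at n = 1)

For M diagonal, ||M|| = sup_n |d_n|. The sequence d_n = 21 * 6^(-n) is positive and strictly decreasing (ratio 6^(-1) < 1), so the supremum is d_1 = 21/6 = 7/2. Hence ||M|| = 7/2.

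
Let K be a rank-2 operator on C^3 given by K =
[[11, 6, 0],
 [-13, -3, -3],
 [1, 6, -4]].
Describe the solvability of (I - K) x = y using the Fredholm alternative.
(I - K) is invertible (det(I - K) = 28 ≠ 0), so for every y in C^3 the equation (I - K) x = y has a unique solution.

K has rank 2 and factors as K = U V^T = u1 v1^T + u2 v2^T with u1 = (-1, 2, 1), v1 = (-2, 3, -3), u2 = (3, -3, 1), v2 = (3, 3, -1) (multiplying out reproduces the displayed K). The nonzero eigenvalues of U V^T coincide with those of the 2 x 2 matrix G = V^T U = [[v1·u1, v1·u2], [v2·u1, v2·u2]] = [[5, -18], [2, -1]], and by the Sylvester determinant identity det(I_3 - U V^T) = det(I_2 - V^T U) = det([[-4, 18], [-2, 2]]) = (-4)(2) - (18)(-2) = 28. (Direct check: I - K =
[[-10, -6, 0],
 [13, 4, 3],
 [-1, -6, 5]]
has determinant 28.) The finite-dimensional Fredholm alternative says: either (I - K) is invertible, or ker(I - K) ≠ {0} and then range(I - K) = ker((I - K)^*)^⊥, with dim ker(I - K) = dim ker((I - K)^*). Since det(I - K) ≠ 0, 1 is not an eigenvalue of K and ker(I - K) = {0}, so we are in the first case: for every y there is a unique x = (I - K)^(-1) y. (Explicitly, by the Woodbury identity, (I - U V^T)^(-1) = I + U (I_2 - G)^(-1) V^T.)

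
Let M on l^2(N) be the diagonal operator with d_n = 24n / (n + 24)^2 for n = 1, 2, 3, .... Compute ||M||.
||M|| = 1/4 (attained at n = 24)

For M diagonal, ||M|| = sup_n |d_n|. Treat f(x) = 24x / (x + 24)^2 for real x > 0. By the quotient rule, f'(x) = 24(24 - x)/(x + 24)^3, which is positive for x < 24 and negative for x > 24. So f has a unique maximum at x = 24, and since 24 is a positive integer, the supremum over n ≥ 1 is attained at n = 24: d_24 = 24·24/(24 + 24)^2 = 24·24/2304 = 1/4. Hence ||M|| = 1/4.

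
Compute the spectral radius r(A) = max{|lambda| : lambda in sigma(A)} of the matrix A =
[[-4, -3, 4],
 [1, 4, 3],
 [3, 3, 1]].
r(A) ≈ 5.905

The eigenvalues of A are the roots of its characteristic polynomial. With M = A (coefficients from the trace, the sum of principal 2x2 minors, and det A):
  p(λ) = det(λ I - M) = λ^3 - λ^2 - 34λ + 40.
No integer candidate from the rational root theorem (±divisors of 40) is a root, so the roots are irrational. The cubic discriminant is Δ = 139812 > 0, so there are three distinct real roots. p(-6) = -8 and p(-5) = 60 have opposite signs, so a root lies in (-6, -5); Newton's method refines it to λ ≈ -5.905. p(1) = 6 and p(2) = -24 have opposite signs, so a root lies in (1, 2); Newton's method refines it to λ ≈ 1.1841. p(5) = -30 and p(6) = 16 have opposite signs, so a root lies in (5, 6); Newton's method refines it to λ ≈ 5.7209. Check (Vieta): the three roots sum to 1, matching tr M = 1.
Thus the eigenvalues (to 4 decimals) are -5.905 (modulus 5.905); 1.1841 (modulus 1.1841); 5.7209 (modulus 5.7209). The spectral radius is the largest modulus: r(A) ≈ 5.905. (Cross-check: r(A) ≤ ||A||_2 ≈ 7.4797; equality holds whenever A is normal, though it can also hold for some non-normal A.)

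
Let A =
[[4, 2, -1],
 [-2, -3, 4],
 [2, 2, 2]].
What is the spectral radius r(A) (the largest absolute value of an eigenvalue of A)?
r(A) ≈ 3.8056

The eigenvalues of A are the roots of its characteristic polynomial. With M = A (coefficients from the trace, the sum of principal 2x2 minors, and det A):
  p(λ) = det(λ I - M) = λ^3 - 3λ^2 - 12λ + 34.
No integer candidate from the rational root theorem (±divisors of 34) is a root, so the roots are irrational. The cubic discriminant is Δ = 2700 > 0, so there are three distinct real roots. p(-4) = -30 and p(-3) = 16 have opposite signs, so a root lies in (-4, -3); Newton's method refines it to λ ≈ -3.4188. p(2) = 6 and p(3) = -2 have opposite signs, so a root lies in (2, 3); Newton's method refines it to λ ≈ 2.6132. p(3) = -2 and p(4) = 2 have opposite signs, so a root lies in (3, 4); Newton's method refines it to λ ≈ 3.8056. Check (Vieta): the three roots sum to 3, matching tr M = 3.
Thus the eigenvalues (to 4 decimals) are -3.4188 (modulus 3.4188); 2.6132 (modulus 2.6132); 3.8056 (modulus 3.8056). The spectral radius is the largest modulus: r(A) ≈ 3.8056. (Cross-check: r(A) ≤ ||A||_2 ≈ 6.7331; equality holds whenever A is normal, though it can also hold for some non-normal A.)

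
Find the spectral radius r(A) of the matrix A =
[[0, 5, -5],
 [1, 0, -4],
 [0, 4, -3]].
r(A) ≈ 3.1179

The eigenvalues of A are the roots of its characteristic polynomial. With M = A (coefficients from the trace, the sum of principal 2x2 minors, and det A):
  p(λ) = det(λ I - M) = λ^3 + 3λ^2 + 11λ + 5.
No integer candidate from the rational root theorem (±divisors of 5) is a root, so the roots are irrational. The cubic discriminant is Δ = -2480 < 0, so there is one real root and a complex-conjugate pair. p(-1) = -4 and p(0) = 5 have opposite signs, so a root lies in (-1, 0); Newton's method refines it to λ ≈ -0.5143. Dividing out (λ - (-0.5143)) leaves approximately λ^2 + 2.4857λ + 9.7216. For λ^2 + 2.4857λ + 9.7216 the discriminant is -32.7077. It is negative, so the remaining roots are the complex-conjugate pair λ ≈ -1.2428 ± 2.8595i. Their product equals the constant term, so |λ|^2 ≈ 9.7216 and |λ| ≈ 3.1179.
Thus the eigenvalues (to 4 decimals) are -0.5143 (modulus 0.5143); -1.2428 ± 2.8595i (modulus 3.1179). The spectral radius is the largest modulus: r(A) ≈ 3.1179. (Cross-check: r(A) ≤ ||A||_2 ≈ 9.104; equality holds whenever A is normal, though it can also hold for some non-normal A.)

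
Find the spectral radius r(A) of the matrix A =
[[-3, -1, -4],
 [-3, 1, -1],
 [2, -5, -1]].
r(A) ≈ 4.5926

The eigenvalues of A are the roots of its characteristic polynomial. With M = A (coefficients from the trace, the sum of principal 2x2 minors, and det A):
  p(λ) = det(λ I - M) = λ^3 + 3λ^2 - λ + 29.
No integer candidate from the rational root theorem (±divisors of 29) is a root, so the roots are irrational. The cubic discriminant is Δ = -27392 < 0, so there is one real root and a complex-conjugate pair. p(-5) = -16 and p(-4) = 17 have opposite signs, so a root lies in (-5, -4); Newton's method refines it to λ ≈ -4.5926. Dividing out (λ - (-4.5926)) leaves approximately λ^2 - 1.5926λ + 6.3144. For λ^2 - 1.5926λ + 6.3144 the discriminant is -22.7213. It is negative, so the remaining roots are the complex-conjugate pair λ ≈ 0.7963 ± 2.3833i. Their product equals the constant term, so |λ|^2 ≈ 6.3144 and |λ| ≈ 2.5129.
Thus the eigenvalues (to 4 decimals) are -4.5926 (modulus 4.5926); 0.7963 ± 2.3833i (modulus 2.5129). The spectral radius is the largest modulus: r(A) ≈ 4.5926. (Cross-check: r(A) ≤ ||A||_2 ≈ 5.9381; equality holds whenever A is normal, though it can also hold for some non-normal A.)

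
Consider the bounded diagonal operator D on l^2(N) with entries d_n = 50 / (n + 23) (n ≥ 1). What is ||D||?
||D|| = 25/12 (attained at n = 1)

For D diagonal, ||D|| = sup_n |d_n| = sup_n 50/(n + 23). This is positive and strictly decreasing in n, so the supremum is attained at n = 1: d_1 = 50/(1 + 23) = 25/12. Hence ||D|| = 25/12.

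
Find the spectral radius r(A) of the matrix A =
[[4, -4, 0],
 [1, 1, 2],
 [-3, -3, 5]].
r(A) ≈ 5.9242

The eigenvalues of A are the roots of its characteristic polynomial. With M = A (coefficients from the trace, the sum of principal 2x2 minors, and det A):
  p(λ) = det(λ I - M) = λ^3 - 10λ^2 + 39λ - 88.
No integer candidate from the rational root theorem (±divisors of 88) is a root, so the roots are irrational. The cubic discriminant is Δ = -28504 < 0, so there is one real root and a complex-conjugate pair. p(5) = -18 and p(6) = 2 have opposite signs, so a root lies in (5, 6); Newton's method refines it to λ ≈ 5.9242. Dividing out (λ - (5.9242)) leaves approximately λ^2 - 4.0758λ + 14.8542. For λ^2 - 4.0758λ + 14.8542 the discriminant is -42.8051. It is negative, so the remaining roots are the complex-conjugate pair λ ≈ 2.0379 ± 3.2713i. Their product equals the constant term, so |λ|^2 ≈ 14.8542 and |λ| ≈ 3.8541.
Thus the eigenvalues (to 4 decimals) are 5.9242 (modulus 5.9242); 2.0379 ± 3.2713i (modulus 3.8541). The spectral radius is the largest modulus: r(A) ≈ 5.9242. (Cross-check: r(A) ≤ ||A||_2 ≈ 6.59; equality holds whenever A is normal, though it can also hold for some non-normal A.)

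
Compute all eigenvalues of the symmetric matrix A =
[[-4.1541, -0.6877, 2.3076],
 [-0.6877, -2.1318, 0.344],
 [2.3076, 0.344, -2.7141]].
sigma(A) ≈ {-6, -2, -1}

A is real symmetric, so its spectrum consists of real eigenvalues. Expanding the characteristic polynomial of the displayed matrix gives
  det(λ I - A) = p(λ) = λ^3 + (9)λ^2 + (20)λ + (12).
Solving p(λ) = 0 yields eigenvalues ≈ -6, -2, -1. (A is shown rounded to 4 decimals, so these recover the underlying integer eigenvalues to within that precision.)
Verification: the trace of A = -9 equals the sum of eigenvalues -9, and det(A) ≈ -12.0001 matches the eigenvalue product -12.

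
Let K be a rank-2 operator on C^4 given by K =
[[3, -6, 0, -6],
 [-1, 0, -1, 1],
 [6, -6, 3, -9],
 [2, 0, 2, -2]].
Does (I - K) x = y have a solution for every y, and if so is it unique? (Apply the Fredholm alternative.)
(I - K) is invertible (det(I - K) = 12 ≠ 0), so for every y in C^4 the equation (I - K) x = y has a unique solution.

K has rank 2 and factors as K = U V^T = u1 v1^T + u2 v2^T with u1 = (-3, -1, 0, 2), v1 = (-1, 2, 0, 2), u2 = (0, 1, -3, -2), v2 = (-2, 2, -1, 3) (multiplying out reproduces the displayed K). The nonzero eigenvalues of U V^T coincide with those of the 2 x 2 matrix G = V^T U = [[v1·u1, v1·u2], [v2·u1, v2·u2]] = [[5, -2], [10, -1]], and by the Sylvester determinant identity det(I_4 - U V^T) = det(I_2 - V^T U) = det([[-4, 2], [-10, 2]]) = (-4)(2) - (2)(-10) = 12. (Direct check: I - K =
[[-2, 6, 0, 6],
 [1, 1, 1, -1],
 [-6, 6, -2, 9],
 [-2, 0, -2, 3]]
has determinant 12.) The finite-dimensional Fredholm alternative says: either (I - K) is invertible, or ker(I - K) ≠ {0} and then range(I - K) = ker((I - K)^*)^⊥, with dim ker(I - K) = dim ker((I - K)^*). Since det(I - K) ≠ 0, 1 is not an eigenvalue of K and ker(I - K) = {0}, so we are in the first case: for every y there is a unique x = (I - K)^(-1) y. (Explicitly, by the Woodbury identity, (I - U V^T)^(-1) = I + U (I_2 - G)^(-1) V^T.)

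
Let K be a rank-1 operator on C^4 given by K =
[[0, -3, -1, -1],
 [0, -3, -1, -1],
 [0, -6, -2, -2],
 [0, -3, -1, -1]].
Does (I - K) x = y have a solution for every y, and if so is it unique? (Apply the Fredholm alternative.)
(I - K) is invertible (det(I - K) = 7 ≠ 0), so for every y in C^4 the equation (I - K) x = y has a unique solution.

K has rank 1, so it is an outer product K = u v^T: every row of K is a multiple of one row vector. Reading off the entries, u = (-1, -1, -2, -1) and v = (0, 3, 1, 1) (row i of K equals u_i·v^T). A rank-one matrix u v^T satisfies K u = u (v·u) and kills the (3)-dimensional subspace v^⊥, so its characteristic polynomial is lambda^3 (lambda - v·u) with v·u = tr K = -6. Hence the eigenvalues of I - K are 1 (multiplicity 3) and 1 - (-6) = 7, so det(I - K) = 7. (Direct check: I - K =
[[1, 3, 1, 1],
 [0, 4, 1, 1],
 [0, 6, 3, 2],
 [0, 3, 1, 2]]
has determinant 7.) The finite-dimensional Fredholm alternative says: either (I - K) is invertible, or ker(I - K) ≠ {0} and then range(I - K) = ker((I - K)^*)^⊥, with dim ker(I - K) = dim ker((I - K)^*). Since det(I - K) ≠ 0, 1 is not an eigenvalue of K and ker(I - K) = {0}, so we are in the first case: for every y there is a unique x = (I - K)^(-1) y. Explicitly, by the Sherman–Morrison formula, (I - u v^T)^(-1) = I + u v^T/(1 - v·u), i.e. (I - K)^(-1) = I + K/(7).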